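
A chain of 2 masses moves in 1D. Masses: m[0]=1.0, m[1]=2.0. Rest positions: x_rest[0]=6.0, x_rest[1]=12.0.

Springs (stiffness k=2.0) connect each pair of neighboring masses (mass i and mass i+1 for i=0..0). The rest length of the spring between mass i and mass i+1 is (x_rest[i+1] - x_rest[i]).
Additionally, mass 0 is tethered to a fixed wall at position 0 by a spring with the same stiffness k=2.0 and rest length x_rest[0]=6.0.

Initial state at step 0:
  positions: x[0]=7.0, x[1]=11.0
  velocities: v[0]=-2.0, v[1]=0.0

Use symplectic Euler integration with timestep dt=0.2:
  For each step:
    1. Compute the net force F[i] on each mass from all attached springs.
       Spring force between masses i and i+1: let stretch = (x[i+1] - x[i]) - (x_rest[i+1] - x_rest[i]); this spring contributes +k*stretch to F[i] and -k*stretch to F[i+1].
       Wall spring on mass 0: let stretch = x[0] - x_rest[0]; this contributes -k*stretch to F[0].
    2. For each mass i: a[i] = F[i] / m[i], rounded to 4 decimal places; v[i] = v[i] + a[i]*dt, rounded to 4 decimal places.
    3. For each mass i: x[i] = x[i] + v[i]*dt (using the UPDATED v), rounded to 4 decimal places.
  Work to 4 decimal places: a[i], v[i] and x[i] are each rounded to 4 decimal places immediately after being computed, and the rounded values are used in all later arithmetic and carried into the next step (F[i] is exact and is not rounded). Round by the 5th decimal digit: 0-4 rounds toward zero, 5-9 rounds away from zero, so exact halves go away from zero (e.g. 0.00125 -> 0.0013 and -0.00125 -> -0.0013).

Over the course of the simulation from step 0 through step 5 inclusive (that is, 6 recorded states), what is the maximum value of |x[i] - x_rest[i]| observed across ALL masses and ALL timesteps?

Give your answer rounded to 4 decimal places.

Answer: 2.1937

Derivation:
Step 0: x=[7.0000 11.0000] v=[-2.0000 0.0000]
Step 1: x=[6.3600 11.0800] v=[-3.2000 0.4000]
Step 2: x=[5.5888 11.2112] v=[-3.8560 0.6560]
Step 3: x=[4.8203 11.3575] v=[-3.8426 0.7315]
Step 4: x=[4.1891 11.4823] v=[-3.1558 0.6241]
Step 5: x=[3.8063 11.5554] v=[-1.9142 0.3655]
Max displacement = 2.1937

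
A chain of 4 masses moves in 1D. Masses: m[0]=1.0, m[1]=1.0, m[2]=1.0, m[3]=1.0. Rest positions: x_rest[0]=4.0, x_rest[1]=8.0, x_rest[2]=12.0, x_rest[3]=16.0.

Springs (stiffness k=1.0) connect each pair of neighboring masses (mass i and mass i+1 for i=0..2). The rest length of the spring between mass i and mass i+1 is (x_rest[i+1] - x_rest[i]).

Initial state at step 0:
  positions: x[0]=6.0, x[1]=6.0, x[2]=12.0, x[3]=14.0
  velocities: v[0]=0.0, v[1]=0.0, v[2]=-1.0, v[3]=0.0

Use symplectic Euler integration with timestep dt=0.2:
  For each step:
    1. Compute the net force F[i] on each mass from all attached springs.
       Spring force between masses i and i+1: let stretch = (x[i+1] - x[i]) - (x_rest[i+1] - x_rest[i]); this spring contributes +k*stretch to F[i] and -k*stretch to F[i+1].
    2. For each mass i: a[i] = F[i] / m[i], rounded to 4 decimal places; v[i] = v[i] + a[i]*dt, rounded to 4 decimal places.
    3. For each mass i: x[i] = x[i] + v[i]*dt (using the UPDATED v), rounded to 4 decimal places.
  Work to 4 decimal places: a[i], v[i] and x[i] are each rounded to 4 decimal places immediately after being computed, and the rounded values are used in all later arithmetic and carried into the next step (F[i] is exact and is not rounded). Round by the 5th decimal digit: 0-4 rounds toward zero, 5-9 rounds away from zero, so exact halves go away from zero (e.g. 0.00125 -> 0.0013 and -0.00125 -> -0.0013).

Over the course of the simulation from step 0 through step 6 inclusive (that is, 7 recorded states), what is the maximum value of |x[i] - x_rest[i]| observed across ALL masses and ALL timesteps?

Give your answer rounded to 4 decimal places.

Step 0: x=[6.0000 6.0000 12.0000 14.0000] v=[0.0000 0.0000 -1.0000 0.0000]
Step 1: x=[5.8400 6.2400 11.6400 14.0800] v=[-0.8000 1.2000 -1.8000 0.4000]
Step 2: x=[5.5360 6.6800 11.1616 14.2224] v=[-1.5200 2.2000 -2.3920 0.7120]
Step 3: x=[5.1178 7.2535 10.6264 14.4024] v=[-2.0912 2.8675 -2.6762 0.8998]
Step 4: x=[4.6250 7.8765 10.1073 14.5913] v=[-2.4641 3.1149 -2.5956 0.9446]
Step 5: x=[4.1022 8.4587 9.6783 14.7609] v=[-2.6138 2.9108 -2.1450 0.8478]
Step 6: x=[3.5937 8.9154 9.4038 14.8872] v=[-2.5425 2.2834 -1.3724 0.6313]
Max displacement = 2.5962

Answer: 2.5962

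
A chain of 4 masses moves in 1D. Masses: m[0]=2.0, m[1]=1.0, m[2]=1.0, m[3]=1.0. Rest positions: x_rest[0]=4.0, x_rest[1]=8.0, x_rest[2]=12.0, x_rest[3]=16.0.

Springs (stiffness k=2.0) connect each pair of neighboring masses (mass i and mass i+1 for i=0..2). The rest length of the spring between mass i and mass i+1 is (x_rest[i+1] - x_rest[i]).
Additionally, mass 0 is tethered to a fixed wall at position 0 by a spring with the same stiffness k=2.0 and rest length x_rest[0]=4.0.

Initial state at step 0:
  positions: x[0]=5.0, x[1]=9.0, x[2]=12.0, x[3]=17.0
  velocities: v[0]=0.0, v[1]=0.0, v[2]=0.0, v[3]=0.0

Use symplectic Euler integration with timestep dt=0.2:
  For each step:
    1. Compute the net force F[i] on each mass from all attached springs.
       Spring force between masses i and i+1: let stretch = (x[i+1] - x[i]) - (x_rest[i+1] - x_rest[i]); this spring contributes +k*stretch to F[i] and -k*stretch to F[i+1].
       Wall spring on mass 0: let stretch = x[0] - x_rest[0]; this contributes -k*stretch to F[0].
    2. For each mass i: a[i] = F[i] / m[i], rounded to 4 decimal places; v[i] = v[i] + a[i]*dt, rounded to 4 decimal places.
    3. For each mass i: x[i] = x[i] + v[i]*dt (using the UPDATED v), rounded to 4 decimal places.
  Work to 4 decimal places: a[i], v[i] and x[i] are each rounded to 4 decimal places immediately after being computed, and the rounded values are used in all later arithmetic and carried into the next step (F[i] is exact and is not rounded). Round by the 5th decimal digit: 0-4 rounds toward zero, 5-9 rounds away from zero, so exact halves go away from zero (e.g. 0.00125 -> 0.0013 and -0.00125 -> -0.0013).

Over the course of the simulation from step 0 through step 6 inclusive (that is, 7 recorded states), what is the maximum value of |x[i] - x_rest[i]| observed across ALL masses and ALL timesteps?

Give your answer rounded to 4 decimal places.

Answer: 1.3657

Derivation:
Step 0: x=[5.0000 9.0000 12.0000 17.0000] v=[0.0000 0.0000 0.0000 0.0000]
Step 1: x=[4.9600 8.9200 12.1600 16.9200] v=[-0.2000 -0.4000 0.8000 -0.4000]
Step 2: x=[4.8800 8.7824 12.4416 16.7792] v=[-0.4000 -0.6880 1.4080 -0.7040]
Step 3: x=[4.7609 8.6253 12.7775 16.6114] v=[-0.5955 -0.7853 1.6794 -0.8390]
Step 4: x=[4.6059 8.4913 13.0879 16.4569] v=[-0.7748 -0.6702 1.5521 -0.7726]
Step 5: x=[4.4221 8.4142 13.3001 16.3529] v=[-0.9189 -0.3857 1.0611 -0.5202]
Step 6: x=[4.2211 8.4086 13.3657 16.3246] v=[-1.0049 -0.0282 0.3279 -0.1413]
Max displacement = 1.3657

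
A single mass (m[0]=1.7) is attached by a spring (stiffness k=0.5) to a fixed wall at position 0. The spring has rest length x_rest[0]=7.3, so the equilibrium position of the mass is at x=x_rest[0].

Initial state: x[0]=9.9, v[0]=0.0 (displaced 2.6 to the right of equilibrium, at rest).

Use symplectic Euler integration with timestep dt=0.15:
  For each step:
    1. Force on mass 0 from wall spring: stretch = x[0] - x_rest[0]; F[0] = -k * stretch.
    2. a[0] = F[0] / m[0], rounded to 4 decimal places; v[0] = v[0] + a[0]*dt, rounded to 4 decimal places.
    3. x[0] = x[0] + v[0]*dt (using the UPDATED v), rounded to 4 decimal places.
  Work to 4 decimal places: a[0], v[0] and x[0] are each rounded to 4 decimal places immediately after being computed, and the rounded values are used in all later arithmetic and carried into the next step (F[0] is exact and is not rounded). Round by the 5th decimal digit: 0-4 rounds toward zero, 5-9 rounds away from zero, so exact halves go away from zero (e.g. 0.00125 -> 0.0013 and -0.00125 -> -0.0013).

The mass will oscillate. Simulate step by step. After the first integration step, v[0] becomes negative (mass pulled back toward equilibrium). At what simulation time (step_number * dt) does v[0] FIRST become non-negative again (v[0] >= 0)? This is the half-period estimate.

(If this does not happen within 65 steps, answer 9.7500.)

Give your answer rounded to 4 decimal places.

Answer: 5.8500

Derivation:
Step 0: x=[9.9000] v=[0.0000]
Step 1: x=[9.8828] v=[-0.1147]
Step 2: x=[9.8485] v=[-0.2286]
Step 3: x=[9.7974] v=[-0.3410]
Step 4: x=[9.7297] v=[-0.4512]
Step 5: x=[9.6459] v=[-0.5584]
Step 6: x=[9.5466] v=[-0.6619]
Step 7: x=[9.4325] v=[-0.7610]
Step 8: x=[9.3042] v=[-0.8551]
Step 9: x=[9.1627] v=[-0.9435]
Step 10: x=[9.0088] v=[-1.0257]
Step 11: x=[8.8436] v=[-1.1011]
Step 12: x=[8.6682] v=[-1.1692]
Step 13: x=[8.4838] v=[-1.2296]
Step 14: x=[8.2915] v=[-1.2818]
Step 15: x=[8.0927] v=[-1.3255]
Step 16: x=[7.8886] v=[-1.3605]
Step 17: x=[7.6806] v=[-1.3865]
Step 18: x=[7.4701] v=[-1.4033]
Step 19: x=[7.2585] v=[-1.4108]
Step 20: x=[7.0472] v=[-1.4090]
Step 21: x=[6.8375] v=[-1.3978]
Step 22: x=[6.6309] v=[-1.3774]
Step 23: x=[6.4287] v=[-1.3479]
Step 24: x=[6.2323] v=[-1.3095]
Step 25: x=[6.0429] v=[-1.2624]
Step 26: x=[5.8619] v=[-1.2069]
Step 27: x=[5.6904] v=[-1.1435]
Step 28: x=[5.5295] v=[-1.0725]
Step 29: x=[5.3803] v=[-0.9944]
Step 30: x=[5.2438] v=[-0.9097]
Step 31: x=[5.1210] v=[-0.8190]
Step 32: x=[5.0126] v=[-0.7229]
Step 33: x=[4.9193] v=[-0.6220]
Step 34: x=[4.8418] v=[-0.5170]
Step 35: x=[4.7805] v=[-0.4086]
Step 36: x=[4.7359] v=[-0.2975]
Step 37: x=[4.7082] v=[-0.1844]
Step 38: x=[4.6977] v=[-0.0701]
Step 39: x=[4.7044] v=[0.0447]
First v>=0 after going negative at step 39, time=5.8500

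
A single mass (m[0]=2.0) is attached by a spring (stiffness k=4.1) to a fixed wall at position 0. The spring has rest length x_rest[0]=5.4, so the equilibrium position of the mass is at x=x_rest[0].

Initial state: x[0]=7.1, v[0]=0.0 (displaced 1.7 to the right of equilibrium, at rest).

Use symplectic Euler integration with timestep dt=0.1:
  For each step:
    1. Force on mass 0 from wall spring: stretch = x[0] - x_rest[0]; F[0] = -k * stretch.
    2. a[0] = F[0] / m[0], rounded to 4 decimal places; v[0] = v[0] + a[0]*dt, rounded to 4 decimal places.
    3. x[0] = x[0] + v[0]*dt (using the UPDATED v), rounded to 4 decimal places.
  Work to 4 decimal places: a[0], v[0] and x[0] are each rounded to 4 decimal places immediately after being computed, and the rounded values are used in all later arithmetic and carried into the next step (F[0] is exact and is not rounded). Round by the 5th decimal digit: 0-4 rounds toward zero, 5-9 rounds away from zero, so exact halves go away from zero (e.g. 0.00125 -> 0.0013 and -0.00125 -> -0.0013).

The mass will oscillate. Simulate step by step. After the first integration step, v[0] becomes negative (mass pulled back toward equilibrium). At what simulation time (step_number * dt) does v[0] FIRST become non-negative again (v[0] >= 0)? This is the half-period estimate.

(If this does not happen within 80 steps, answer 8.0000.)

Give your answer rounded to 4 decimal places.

Answer: 2.2000

Derivation:
Step 0: x=[7.1000] v=[0.0000]
Step 1: x=[7.0652] v=[-0.3485]
Step 2: x=[6.9962] v=[-0.6899]
Step 3: x=[6.8945] v=[-1.0171]
Step 4: x=[6.7622] v=[-1.3235]
Step 5: x=[6.6019] v=[-1.6028]
Step 6: x=[6.4170] v=[-1.8492]
Step 7: x=[6.2112] v=[-2.0577]
Step 8: x=[5.9888] v=[-2.2240]
Step 9: x=[5.7543] v=[-2.3447]
Step 10: x=[5.5126] v=[-2.4173]
Step 11: x=[5.2686] v=[-2.4404]
Step 12: x=[5.0273] v=[-2.4135]
Step 13: x=[4.7936] v=[-2.3371]
Step 14: x=[4.5723] v=[-2.2128]
Step 15: x=[4.3680] v=[-2.0431]
Step 16: x=[4.1849] v=[-1.8315]
Step 17: x=[4.0267] v=[-1.5824]
Step 18: x=[3.8966] v=[-1.3009]
Step 19: x=[3.7973] v=[-0.9927]
Step 20: x=[3.7309] v=[-0.6642]
Step 21: x=[3.6987] v=[-0.3220]
Step 22: x=[3.7014] v=[0.0268]
First v>=0 after going negative at step 22, time=2.2000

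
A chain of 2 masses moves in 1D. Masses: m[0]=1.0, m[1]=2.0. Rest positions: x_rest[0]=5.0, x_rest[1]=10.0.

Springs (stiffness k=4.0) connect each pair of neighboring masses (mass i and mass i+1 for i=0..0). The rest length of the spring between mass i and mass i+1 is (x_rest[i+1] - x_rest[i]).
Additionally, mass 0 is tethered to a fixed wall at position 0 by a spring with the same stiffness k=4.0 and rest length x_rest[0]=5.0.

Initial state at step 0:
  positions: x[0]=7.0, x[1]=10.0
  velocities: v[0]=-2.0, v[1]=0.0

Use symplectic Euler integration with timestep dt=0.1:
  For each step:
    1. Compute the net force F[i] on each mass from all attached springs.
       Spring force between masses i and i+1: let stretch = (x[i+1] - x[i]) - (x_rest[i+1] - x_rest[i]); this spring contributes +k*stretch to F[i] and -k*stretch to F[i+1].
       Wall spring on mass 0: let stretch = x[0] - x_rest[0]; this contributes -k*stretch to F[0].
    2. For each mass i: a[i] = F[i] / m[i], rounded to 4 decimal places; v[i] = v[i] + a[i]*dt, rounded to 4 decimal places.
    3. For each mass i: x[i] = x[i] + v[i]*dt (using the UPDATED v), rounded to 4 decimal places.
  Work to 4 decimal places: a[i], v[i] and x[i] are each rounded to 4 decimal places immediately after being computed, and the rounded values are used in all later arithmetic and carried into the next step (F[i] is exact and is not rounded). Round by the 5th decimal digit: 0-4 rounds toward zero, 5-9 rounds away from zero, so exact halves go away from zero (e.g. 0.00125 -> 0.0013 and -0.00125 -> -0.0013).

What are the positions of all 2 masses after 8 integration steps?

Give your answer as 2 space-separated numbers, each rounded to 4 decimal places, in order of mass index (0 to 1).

Answer: 3.1359 10.5076

Derivation:
Step 0: x=[7.0000 10.0000] v=[-2.0000 0.0000]
Step 1: x=[6.6400 10.0400] v=[-3.6000 0.4000]
Step 2: x=[6.1504 10.1120] v=[-4.8960 0.7200]
Step 3: x=[5.5733 10.2048] v=[-5.7715 0.9277]
Step 4: x=[4.9585 10.3049] v=[-6.1482 1.0014]
Step 5: x=[4.3592 10.3981] v=[-5.9930 0.9321]
Step 6: x=[3.8271 10.4705] v=[-5.3211 0.7243]
Step 7: x=[3.4076 10.5101] v=[-4.1946 0.3956]
Step 8: x=[3.1359 10.5076] v=[-2.7166 -0.0249]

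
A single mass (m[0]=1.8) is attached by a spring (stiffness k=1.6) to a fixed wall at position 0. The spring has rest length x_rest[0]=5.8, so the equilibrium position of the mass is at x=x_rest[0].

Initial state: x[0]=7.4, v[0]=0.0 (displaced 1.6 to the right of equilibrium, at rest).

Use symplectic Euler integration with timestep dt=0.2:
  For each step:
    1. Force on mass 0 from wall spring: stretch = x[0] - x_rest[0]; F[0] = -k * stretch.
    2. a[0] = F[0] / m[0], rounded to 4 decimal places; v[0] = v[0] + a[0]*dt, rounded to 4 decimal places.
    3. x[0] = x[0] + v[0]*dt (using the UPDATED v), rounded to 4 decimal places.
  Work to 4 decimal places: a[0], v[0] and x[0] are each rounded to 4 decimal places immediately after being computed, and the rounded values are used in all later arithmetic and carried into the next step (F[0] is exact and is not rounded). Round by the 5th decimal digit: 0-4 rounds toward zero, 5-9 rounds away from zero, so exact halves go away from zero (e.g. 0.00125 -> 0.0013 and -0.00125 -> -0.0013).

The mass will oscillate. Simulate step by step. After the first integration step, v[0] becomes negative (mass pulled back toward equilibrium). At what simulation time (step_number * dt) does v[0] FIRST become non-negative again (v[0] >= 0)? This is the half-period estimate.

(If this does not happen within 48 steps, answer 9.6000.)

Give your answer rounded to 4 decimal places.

Step 0: x=[7.4000] v=[0.0000]
Step 1: x=[7.3431] v=[-0.2844]
Step 2: x=[7.2314] v=[-0.5587]
Step 3: x=[7.0688] v=[-0.8132]
Step 4: x=[6.8610] v=[-1.0388]
Step 5: x=[6.6155] v=[-1.2274]
Step 6: x=[6.3410] v=[-1.3724]
Step 7: x=[6.0473] v=[-1.4686]
Step 8: x=[5.7448] v=[-1.5126]
Step 9: x=[5.4442] v=[-1.5028]
Step 10: x=[5.1563] v=[-1.4395]
Step 11: x=[4.8913] v=[-1.3251]
Step 12: x=[4.6586] v=[-1.1636]
Step 13: x=[4.4665] v=[-0.9607]
Step 14: x=[4.3218] v=[-0.7236]
Step 15: x=[4.2296] v=[-0.4608]
Step 16: x=[4.1933] v=[-0.1816]
Step 17: x=[4.2141] v=[0.1040]
First v>=0 after going negative at step 17, time=3.4000

Answer: 3.4000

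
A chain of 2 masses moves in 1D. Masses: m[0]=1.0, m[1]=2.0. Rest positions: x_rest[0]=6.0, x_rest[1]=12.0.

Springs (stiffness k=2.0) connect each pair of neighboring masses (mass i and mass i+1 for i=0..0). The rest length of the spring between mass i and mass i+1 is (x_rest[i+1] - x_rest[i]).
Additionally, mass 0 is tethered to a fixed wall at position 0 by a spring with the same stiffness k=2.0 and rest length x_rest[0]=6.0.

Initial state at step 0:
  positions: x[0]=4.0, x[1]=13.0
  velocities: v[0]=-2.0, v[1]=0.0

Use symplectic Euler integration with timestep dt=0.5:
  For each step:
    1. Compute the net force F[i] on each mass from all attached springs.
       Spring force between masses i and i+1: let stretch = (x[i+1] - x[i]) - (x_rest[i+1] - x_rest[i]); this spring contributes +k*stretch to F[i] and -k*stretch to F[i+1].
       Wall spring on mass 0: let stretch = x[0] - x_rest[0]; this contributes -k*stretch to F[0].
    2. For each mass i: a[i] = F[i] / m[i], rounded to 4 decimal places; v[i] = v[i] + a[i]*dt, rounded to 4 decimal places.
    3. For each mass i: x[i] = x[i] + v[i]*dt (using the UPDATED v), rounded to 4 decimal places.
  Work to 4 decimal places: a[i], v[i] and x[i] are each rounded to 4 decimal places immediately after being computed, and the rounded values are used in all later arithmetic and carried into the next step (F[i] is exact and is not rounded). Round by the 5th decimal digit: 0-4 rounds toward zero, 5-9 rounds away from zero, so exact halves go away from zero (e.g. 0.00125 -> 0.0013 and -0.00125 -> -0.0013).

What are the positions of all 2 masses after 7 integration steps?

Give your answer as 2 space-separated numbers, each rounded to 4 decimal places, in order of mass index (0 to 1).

Answer: 6.0354 11.0106

Derivation:
Step 0: x=[4.0000 13.0000] v=[-2.0000 0.0000]
Step 1: x=[5.5000 12.2500] v=[3.0000 -1.5000]
Step 2: x=[7.6250 11.3125] v=[4.2500 -1.8750]
Step 3: x=[7.7813 10.9531] v=[0.3125 -0.7188]
Step 4: x=[5.6328 11.3008] v=[-4.2970 0.6953]
Step 5: x=[3.5019 11.7315] v=[-4.2618 0.8613]
Step 6: x=[3.7349 11.6048] v=[0.4659 -0.2535]
Step 7: x=[6.0354 11.0106] v=[4.6009 -1.1885]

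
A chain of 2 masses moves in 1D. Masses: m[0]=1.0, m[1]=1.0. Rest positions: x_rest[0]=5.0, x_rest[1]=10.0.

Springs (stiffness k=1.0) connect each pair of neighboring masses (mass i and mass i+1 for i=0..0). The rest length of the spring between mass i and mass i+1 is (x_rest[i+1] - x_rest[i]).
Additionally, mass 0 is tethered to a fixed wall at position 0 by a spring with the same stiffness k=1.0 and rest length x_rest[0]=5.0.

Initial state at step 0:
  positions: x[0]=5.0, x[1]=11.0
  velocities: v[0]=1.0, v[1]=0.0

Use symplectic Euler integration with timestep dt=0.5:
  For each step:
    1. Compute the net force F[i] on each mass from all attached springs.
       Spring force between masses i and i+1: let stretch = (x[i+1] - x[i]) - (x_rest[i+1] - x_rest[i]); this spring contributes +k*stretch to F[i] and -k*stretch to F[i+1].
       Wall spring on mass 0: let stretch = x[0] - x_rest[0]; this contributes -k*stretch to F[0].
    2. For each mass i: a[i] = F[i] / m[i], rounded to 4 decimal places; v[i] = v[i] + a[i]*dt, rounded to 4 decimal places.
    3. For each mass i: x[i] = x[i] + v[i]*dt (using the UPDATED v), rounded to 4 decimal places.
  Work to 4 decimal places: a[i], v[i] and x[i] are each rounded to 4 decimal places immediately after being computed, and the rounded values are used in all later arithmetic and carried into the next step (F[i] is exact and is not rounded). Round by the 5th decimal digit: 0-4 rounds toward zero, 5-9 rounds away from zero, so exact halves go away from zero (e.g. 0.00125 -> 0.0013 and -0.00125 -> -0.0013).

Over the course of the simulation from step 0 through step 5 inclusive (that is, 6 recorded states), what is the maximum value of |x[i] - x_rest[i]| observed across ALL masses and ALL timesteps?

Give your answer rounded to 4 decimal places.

Answer: 1.3438

Derivation:
Step 0: x=[5.0000 11.0000] v=[1.0000 0.0000]
Step 1: x=[5.7500 10.7500] v=[1.5000 -0.5000]
Step 2: x=[6.3125 10.5000] v=[1.1250 -0.5000]
Step 3: x=[6.3438 10.4531] v=[0.0625 -0.0938]
Step 4: x=[5.8164 10.6289] v=[-1.0548 0.3516]
Step 5: x=[5.0380 10.8516] v=[-1.5568 0.4454]
Max displacement = 1.3438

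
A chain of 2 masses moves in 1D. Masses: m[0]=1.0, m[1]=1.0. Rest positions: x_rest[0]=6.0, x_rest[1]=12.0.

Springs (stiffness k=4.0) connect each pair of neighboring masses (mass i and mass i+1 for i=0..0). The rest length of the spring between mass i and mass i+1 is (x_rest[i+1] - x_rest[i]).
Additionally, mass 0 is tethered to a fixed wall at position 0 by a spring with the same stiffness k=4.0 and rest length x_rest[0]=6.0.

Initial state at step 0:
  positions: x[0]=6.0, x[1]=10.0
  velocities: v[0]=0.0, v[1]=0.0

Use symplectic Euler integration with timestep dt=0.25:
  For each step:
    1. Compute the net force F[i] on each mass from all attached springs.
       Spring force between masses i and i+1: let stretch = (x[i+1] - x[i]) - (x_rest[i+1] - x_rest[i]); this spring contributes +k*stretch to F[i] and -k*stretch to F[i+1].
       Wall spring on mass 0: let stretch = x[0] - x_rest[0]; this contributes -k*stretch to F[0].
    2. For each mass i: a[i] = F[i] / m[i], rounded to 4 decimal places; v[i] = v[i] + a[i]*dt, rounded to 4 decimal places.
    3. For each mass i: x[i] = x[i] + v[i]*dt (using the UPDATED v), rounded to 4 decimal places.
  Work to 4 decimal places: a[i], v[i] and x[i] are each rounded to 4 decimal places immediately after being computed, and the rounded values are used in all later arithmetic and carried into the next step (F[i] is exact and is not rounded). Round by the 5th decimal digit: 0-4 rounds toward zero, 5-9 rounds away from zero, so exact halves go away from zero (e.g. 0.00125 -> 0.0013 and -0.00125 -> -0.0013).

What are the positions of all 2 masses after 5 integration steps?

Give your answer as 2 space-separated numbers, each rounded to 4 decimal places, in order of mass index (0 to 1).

Step 0: x=[6.0000 10.0000] v=[0.0000 0.0000]
Step 1: x=[5.5000 10.5000] v=[-2.0000 2.0000]
Step 2: x=[4.8750 11.2500] v=[-2.5000 3.0000]
Step 3: x=[4.6250 11.9063] v=[-1.0000 2.6250]
Step 4: x=[5.0391 12.2422] v=[1.6563 1.3437]
Step 5: x=[5.9942 12.2774] v=[3.8203 0.1406]

Answer: 5.9942 12.2774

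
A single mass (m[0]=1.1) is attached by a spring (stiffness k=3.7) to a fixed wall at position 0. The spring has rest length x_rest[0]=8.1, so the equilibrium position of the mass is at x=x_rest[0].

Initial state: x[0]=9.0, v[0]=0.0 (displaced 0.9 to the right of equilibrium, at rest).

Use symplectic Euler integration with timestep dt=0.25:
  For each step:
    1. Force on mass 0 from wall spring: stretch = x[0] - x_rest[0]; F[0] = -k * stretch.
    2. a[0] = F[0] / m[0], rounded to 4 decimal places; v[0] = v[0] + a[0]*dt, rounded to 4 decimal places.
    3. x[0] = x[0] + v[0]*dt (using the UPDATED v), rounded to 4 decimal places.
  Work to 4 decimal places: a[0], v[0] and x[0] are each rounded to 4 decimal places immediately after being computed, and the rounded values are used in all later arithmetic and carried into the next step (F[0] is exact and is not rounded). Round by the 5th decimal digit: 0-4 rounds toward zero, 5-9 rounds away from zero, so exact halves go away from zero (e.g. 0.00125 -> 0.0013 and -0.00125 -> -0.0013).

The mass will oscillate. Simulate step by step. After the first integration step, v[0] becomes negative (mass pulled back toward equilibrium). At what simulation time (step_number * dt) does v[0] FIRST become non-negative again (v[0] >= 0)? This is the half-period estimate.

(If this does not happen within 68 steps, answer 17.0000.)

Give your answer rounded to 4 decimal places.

Step 0: x=[9.0000] v=[0.0000]
Step 1: x=[8.8108] v=[-0.7568]
Step 2: x=[8.4722] v=[-1.3545]
Step 3: x=[8.0553] v=[-1.6675]
Step 4: x=[7.6478] v=[-1.6299]
Step 5: x=[7.3354] v=[-1.2497]
Step 6: x=[7.1837] v=[-0.6068]
Step 7: x=[7.2246] v=[0.1637]
First v>=0 after going negative at step 7, time=1.7500

Answer: 1.7500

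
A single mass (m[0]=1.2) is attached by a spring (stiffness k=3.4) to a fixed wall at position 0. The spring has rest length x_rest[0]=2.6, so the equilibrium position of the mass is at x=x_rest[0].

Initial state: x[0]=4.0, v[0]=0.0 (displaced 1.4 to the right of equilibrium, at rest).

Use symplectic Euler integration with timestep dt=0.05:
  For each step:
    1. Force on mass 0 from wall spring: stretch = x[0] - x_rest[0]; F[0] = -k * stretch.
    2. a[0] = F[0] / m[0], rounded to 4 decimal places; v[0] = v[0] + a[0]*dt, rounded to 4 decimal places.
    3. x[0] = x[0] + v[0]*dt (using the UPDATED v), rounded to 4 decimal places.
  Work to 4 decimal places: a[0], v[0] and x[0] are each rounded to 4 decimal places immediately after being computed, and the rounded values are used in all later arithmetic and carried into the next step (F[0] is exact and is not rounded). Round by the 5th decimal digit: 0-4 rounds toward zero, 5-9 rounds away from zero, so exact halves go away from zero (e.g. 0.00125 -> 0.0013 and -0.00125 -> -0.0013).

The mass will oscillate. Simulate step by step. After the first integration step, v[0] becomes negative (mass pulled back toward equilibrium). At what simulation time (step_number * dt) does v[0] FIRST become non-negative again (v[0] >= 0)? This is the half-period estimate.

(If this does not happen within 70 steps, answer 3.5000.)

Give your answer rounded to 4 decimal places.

Step 0: x=[4.0000] v=[0.0000]
Step 1: x=[3.9901] v=[-0.1983]
Step 2: x=[3.9703] v=[-0.3952]
Step 3: x=[3.9408] v=[-0.5893]
Step 4: x=[3.9018] v=[-0.7792]
Step 5: x=[3.8536] v=[-0.9636]
Step 6: x=[3.7965] v=[-1.1412]
Step 7: x=[3.7310] v=[-1.3107]
Step 8: x=[3.6575] v=[-1.4709]
Step 9: x=[3.5765] v=[-1.6207]
Step 10: x=[3.4886] v=[-1.7590]
Step 11: x=[3.3944] v=[-1.8849]
Step 12: x=[3.2945] v=[-1.9974]
Step 13: x=[3.1897] v=[-2.0958]
Step 14: x=[3.0807] v=[-2.1793]
Step 15: x=[2.9683] v=[-2.2474]
Step 16: x=[2.8533] v=[-2.2996]
Step 17: x=[2.7365] v=[-2.3355]
Step 18: x=[2.6188] v=[-2.3548]
Step 19: x=[2.5009] v=[-2.3575]
Step 20: x=[2.3837] v=[-2.3435]
Step 21: x=[2.2681] v=[-2.3129]
Step 22: x=[2.1548] v=[-2.2659]
Step 23: x=[2.0447] v=[-2.2028]
Step 24: x=[1.9385] v=[-2.1241]
Step 25: x=[1.8370] v=[-2.0304]
Step 26: x=[1.7409] v=[-1.9223]
Step 27: x=[1.6509] v=[-1.8006]
Step 28: x=[1.5676] v=[-1.6661]
Step 29: x=[1.4916] v=[-1.5198]
Step 30: x=[1.4235] v=[-1.3628]
Step 31: x=[1.3637] v=[-1.1961]
Step 32: x=[1.3127] v=[-1.0210]
Step 33: x=[1.2708] v=[-0.8386]
Step 34: x=[1.2383] v=[-0.6503]
Step 35: x=[1.2154] v=[-0.4574]
Step 36: x=[1.2023] v=[-0.2613]
Step 37: x=[1.1991] v=[-0.0633]
Step 38: x=[1.2059] v=[0.1352]
First v>=0 after going negative at step 38, time=1.9000

Answer: 1.9000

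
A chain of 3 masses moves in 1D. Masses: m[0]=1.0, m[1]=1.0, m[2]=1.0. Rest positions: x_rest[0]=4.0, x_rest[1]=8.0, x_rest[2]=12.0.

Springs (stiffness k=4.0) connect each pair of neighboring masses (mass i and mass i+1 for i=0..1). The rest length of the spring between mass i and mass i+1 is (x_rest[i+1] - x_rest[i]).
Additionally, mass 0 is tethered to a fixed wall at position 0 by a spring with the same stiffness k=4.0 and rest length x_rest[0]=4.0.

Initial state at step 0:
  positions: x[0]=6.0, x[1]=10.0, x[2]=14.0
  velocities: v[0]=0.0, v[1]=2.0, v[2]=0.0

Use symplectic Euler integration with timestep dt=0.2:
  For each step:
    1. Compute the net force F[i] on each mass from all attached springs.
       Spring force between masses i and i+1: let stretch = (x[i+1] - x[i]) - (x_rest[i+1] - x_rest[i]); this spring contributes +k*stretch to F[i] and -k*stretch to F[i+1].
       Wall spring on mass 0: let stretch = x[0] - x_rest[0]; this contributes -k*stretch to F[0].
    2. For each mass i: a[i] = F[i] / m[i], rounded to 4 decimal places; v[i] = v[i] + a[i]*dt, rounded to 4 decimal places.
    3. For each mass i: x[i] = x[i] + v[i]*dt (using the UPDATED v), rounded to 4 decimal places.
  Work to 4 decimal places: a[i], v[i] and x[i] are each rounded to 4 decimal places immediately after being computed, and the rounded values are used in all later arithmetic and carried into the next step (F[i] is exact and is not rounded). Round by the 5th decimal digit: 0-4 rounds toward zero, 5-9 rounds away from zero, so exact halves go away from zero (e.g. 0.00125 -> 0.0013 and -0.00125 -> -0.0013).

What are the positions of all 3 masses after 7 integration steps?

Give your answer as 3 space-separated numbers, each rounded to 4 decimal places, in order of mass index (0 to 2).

Answer: 4.4146 8.4105 14.2475

Derivation:
Step 0: x=[6.0000 10.0000 14.0000] v=[0.0000 2.0000 0.0000]
Step 1: x=[5.6800 10.4000 14.0000] v=[-1.6000 2.0000 0.0000]
Step 2: x=[5.2064 10.6208 14.0640] v=[-2.3680 1.1040 0.3200]
Step 3: x=[4.7661 10.5262 14.2171] v=[-2.2016 -0.4730 0.7654]
Step 4: x=[4.4848 10.1005 14.4196] v=[-1.4064 -2.1284 1.0127]
Step 5: x=[4.3845 9.4674 14.5711] v=[-0.5017 -3.1657 0.7574]
Step 6: x=[4.3959 8.8376 14.5460] v=[0.0570 -3.1491 -0.1256]
Step 7: x=[4.4146 8.4105 14.2475] v=[0.0936 -2.1357 -1.4923]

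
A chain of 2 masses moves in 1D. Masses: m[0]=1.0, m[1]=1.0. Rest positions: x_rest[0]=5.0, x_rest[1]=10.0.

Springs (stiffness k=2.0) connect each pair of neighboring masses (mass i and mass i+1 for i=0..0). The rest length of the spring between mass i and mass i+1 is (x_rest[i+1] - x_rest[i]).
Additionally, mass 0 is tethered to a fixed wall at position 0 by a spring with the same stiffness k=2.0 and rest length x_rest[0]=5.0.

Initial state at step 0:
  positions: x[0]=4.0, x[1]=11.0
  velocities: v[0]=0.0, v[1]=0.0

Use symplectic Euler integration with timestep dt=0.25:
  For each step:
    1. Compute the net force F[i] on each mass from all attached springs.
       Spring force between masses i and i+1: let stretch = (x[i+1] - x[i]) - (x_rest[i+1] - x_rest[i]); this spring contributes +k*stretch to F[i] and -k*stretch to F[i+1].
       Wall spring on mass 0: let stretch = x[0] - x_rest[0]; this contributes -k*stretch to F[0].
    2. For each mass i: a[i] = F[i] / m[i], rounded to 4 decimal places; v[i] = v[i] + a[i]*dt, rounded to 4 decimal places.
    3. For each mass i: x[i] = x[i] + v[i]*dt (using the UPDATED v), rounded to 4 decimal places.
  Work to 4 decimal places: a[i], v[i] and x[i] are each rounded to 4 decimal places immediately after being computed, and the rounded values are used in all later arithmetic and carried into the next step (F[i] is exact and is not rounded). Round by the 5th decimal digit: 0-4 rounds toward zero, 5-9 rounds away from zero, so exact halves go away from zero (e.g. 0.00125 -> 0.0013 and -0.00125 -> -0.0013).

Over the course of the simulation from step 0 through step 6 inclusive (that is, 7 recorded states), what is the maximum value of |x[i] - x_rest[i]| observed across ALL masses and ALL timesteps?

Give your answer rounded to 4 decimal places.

Answer: 1.2820

Derivation:
Step 0: x=[4.0000 11.0000] v=[0.0000 0.0000]
Step 1: x=[4.3750 10.7500] v=[1.5000 -1.0000]
Step 2: x=[5.0000 10.3281] v=[2.5000 -1.6875]
Step 3: x=[5.6660 9.8652] v=[2.6641 -1.8516]
Step 4: x=[6.1487 9.5024] v=[1.9307 -1.4512]
Step 5: x=[6.2820 9.3454] v=[0.5332 -0.6281]
Step 6: x=[6.0130 9.4305] v=[-1.0761 0.3402]
Max displacement = 1.2820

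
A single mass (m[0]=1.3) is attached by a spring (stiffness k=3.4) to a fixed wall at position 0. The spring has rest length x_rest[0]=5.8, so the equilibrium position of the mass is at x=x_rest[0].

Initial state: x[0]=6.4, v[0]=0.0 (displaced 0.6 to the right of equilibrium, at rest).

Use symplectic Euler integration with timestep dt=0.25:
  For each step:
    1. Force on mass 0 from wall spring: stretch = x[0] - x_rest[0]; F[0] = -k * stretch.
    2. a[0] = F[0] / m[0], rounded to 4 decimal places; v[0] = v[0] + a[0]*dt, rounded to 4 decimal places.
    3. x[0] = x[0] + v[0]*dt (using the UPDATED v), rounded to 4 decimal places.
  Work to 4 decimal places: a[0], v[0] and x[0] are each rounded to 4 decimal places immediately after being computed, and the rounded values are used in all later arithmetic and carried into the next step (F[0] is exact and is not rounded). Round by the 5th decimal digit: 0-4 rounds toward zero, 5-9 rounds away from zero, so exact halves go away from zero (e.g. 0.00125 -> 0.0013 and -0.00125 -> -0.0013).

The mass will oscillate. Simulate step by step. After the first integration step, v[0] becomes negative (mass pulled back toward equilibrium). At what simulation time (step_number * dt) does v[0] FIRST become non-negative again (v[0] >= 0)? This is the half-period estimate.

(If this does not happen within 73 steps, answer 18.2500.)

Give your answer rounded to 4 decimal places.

Step 0: x=[6.4000] v=[0.0000]
Step 1: x=[6.3019] v=[-0.3923]
Step 2: x=[6.1218] v=[-0.7205]
Step 3: x=[5.8891] v=[-0.9309]
Step 4: x=[5.6418] v=[-0.9892]
Step 5: x=[5.4204] v=[-0.8858]
Step 6: x=[5.2610] v=[-0.6376]
Step 7: x=[5.1897] v=[-0.2852]
Step 8: x=[5.2182] v=[0.1139]
First v>=0 after going negative at step 8, time=2.0000

Answer: 2.0000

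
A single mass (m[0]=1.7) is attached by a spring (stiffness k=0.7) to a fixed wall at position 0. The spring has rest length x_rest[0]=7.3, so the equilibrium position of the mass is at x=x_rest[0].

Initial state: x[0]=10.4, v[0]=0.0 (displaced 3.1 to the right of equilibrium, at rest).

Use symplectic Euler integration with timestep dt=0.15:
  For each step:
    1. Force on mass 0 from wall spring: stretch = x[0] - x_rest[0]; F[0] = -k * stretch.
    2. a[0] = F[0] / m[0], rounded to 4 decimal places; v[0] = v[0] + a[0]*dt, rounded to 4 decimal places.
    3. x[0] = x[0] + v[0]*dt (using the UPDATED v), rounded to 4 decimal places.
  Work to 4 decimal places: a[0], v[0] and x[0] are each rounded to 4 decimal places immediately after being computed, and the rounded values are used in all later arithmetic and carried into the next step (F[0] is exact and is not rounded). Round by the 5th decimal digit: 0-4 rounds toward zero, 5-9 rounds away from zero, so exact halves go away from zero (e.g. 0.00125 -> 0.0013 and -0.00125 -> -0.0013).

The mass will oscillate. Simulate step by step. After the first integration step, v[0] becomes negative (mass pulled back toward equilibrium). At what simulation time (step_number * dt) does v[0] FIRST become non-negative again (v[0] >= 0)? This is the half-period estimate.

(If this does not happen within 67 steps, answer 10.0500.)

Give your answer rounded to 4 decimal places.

Step 0: x=[10.4000] v=[0.0000]
Step 1: x=[10.3713] v=[-0.1915]
Step 2: x=[10.3141] v=[-0.3812]
Step 3: x=[10.2290] v=[-0.5674]
Step 4: x=[10.1168] v=[-0.7483]
Step 5: x=[9.9785] v=[-0.9223]
Step 6: x=[9.8153] v=[-1.0877]
Step 7: x=[9.6288] v=[-1.2431]
Step 8: x=[9.4208] v=[-1.3869]
Step 9: x=[9.1931] v=[-1.5179]
Step 10: x=[8.9479] v=[-1.6348]
Step 11: x=[8.6874] v=[-1.7366]
Step 12: x=[8.4141] v=[-1.8223]
Step 13: x=[8.1304] v=[-1.8911]
Step 14: x=[7.8390] v=[-1.9424]
Step 15: x=[7.5426] v=[-1.9757]
Step 16: x=[7.2440] v=[-1.9907]
Step 17: x=[6.9459] v=[-1.9872]
Step 18: x=[6.6511] v=[-1.9653]
Step 19: x=[6.3623] v=[-1.9252]
Step 20: x=[6.0822] v=[-1.8673]
Step 21: x=[5.8134] v=[-1.7921]
Step 22: x=[5.5584] v=[-1.7003]
Step 23: x=[5.3195] v=[-1.5927]
Step 24: x=[5.0989] v=[-1.4704]
Step 25: x=[4.8987] v=[-1.3345]
Step 26: x=[4.7208] v=[-1.1862]
Step 27: x=[4.5668] v=[-1.0269]
Step 28: x=[4.4381] v=[-0.8581]
Step 29: x=[4.3359] v=[-0.6813]
Step 30: x=[4.2612] v=[-0.4982]
Step 31: x=[4.2146] v=[-0.3105]
Step 32: x=[4.1966] v=[-0.1199]
Step 33: x=[4.2074] v=[0.0718]
First v>=0 after going negative at step 33, time=4.9500

Answer: 4.9500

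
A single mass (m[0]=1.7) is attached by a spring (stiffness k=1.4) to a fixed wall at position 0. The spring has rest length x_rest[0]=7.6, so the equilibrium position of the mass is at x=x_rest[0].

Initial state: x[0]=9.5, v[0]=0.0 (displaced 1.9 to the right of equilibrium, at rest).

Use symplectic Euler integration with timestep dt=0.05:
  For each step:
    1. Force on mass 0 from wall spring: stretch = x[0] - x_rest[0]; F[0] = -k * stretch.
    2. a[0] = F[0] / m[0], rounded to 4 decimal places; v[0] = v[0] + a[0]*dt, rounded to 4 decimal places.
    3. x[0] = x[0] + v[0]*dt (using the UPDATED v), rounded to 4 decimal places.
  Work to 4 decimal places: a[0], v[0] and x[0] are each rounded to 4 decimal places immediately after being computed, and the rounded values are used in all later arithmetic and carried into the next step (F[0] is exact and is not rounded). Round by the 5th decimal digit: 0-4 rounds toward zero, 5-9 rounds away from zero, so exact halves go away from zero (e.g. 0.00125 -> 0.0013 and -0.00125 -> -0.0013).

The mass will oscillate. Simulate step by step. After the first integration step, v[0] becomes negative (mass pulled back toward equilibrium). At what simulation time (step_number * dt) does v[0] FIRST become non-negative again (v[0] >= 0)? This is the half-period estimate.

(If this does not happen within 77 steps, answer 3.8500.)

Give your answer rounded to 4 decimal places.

Answer: 3.5000

Derivation:
Step 0: x=[9.5000] v=[0.0000]
Step 1: x=[9.4961] v=[-0.0782]
Step 2: x=[9.4883] v=[-0.1563]
Step 3: x=[9.4766] v=[-0.2341]
Step 4: x=[9.4610] v=[-0.3114]
Step 5: x=[9.4416] v=[-0.3880]
Step 6: x=[9.4184] v=[-0.4638]
Step 7: x=[9.3915] v=[-0.5387]
Step 8: x=[9.3609] v=[-0.6125]
Step 9: x=[9.3267] v=[-0.6850]
Step 10: x=[9.2889] v=[-0.7561]
Step 11: x=[9.2476] v=[-0.8256]
Step 12: x=[9.2029] v=[-0.8934]
Step 13: x=[9.1549] v=[-0.9594]
Step 14: x=[9.1037] v=[-1.0234]
Step 15: x=[9.0494] v=[-1.0853]
Step 16: x=[8.9922] v=[-1.1450]
Step 17: x=[8.9321] v=[-1.2023]
Step 18: x=[8.8692] v=[-1.2572]
Step 19: x=[8.8037] v=[-1.3095]
Step 20: x=[8.7357] v=[-1.3591]
Step 21: x=[8.6654] v=[-1.4059]
Step 22: x=[8.5929] v=[-1.4498]
Step 23: x=[8.5184] v=[-1.4907]
Step 24: x=[8.4420] v=[-1.5285]
Step 25: x=[8.3638] v=[-1.5632]
Step 26: x=[8.2841] v=[-1.5947]
Step 27: x=[8.2030] v=[-1.6229]
Step 28: x=[8.1206] v=[-1.6477]
Step 29: x=[8.0371] v=[-1.6691]
Step 30: x=[7.9527] v=[-1.6871]
Step 31: x=[7.8676] v=[-1.7016]
Step 32: x=[7.7820] v=[-1.7126]
Step 33: x=[7.6960] v=[-1.7201]
Step 34: x=[7.6098] v=[-1.7241]
Step 35: x=[7.5236] v=[-1.7245]
Step 36: x=[7.4375] v=[-1.7214]
Step 37: x=[7.3518] v=[-1.7147]
Step 38: x=[7.2666] v=[-1.7045]
Step 39: x=[7.1821] v=[-1.6908]
Step 40: x=[7.0984] v=[-1.6736]
Step 41: x=[7.0158] v=[-1.6529]
Step 42: x=[6.9344] v=[-1.6288]
Step 43: x=[6.8543] v=[-1.6014]
Step 44: x=[6.7758] v=[-1.5707]
Step 45: x=[6.6990] v=[-1.5368]
Step 46: x=[6.6240] v=[-1.4997]
Step 47: x=[6.5510] v=[-1.4595]
Step 48: x=[6.4802] v=[-1.4163]
Step 49: x=[6.4117] v=[-1.3702]
Step 50: x=[6.3456] v=[-1.3213]
Step 51: x=[6.2821] v=[-1.2697]
Step 52: x=[6.2213] v=[-1.2154]
Step 53: x=[6.1634] v=[-1.1586]
Step 54: x=[6.1084] v=[-1.0994]
Step 55: x=[6.0565] v=[-1.0380]
Step 56: x=[6.0078] v=[-0.9744]
Step 57: x=[5.9624] v=[-0.9088]
Step 58: x=[5.9203] v=[-0.8414]
Step 59: x=[5.8817] v=[-0.7722]
Step 60: x=[5.8466] v=[-0.7014]
Step 61: x=[5.8151] v=[-0.6292]
Step 62: x=[5.7873] v=[-0.5557]
Step 63: x=[5.7632] v=[-0.4811]
Step 64: x=[5.7429] v=[-0.4055]
Step 65: x=[5.7265] v=[-0.3290]
Step 66: x=[5.7139] v=[-0.2519]
Step 67: x=[5.7052] v=[-0.1742]
Step 68: x=[5.7004] v=[-0.0962]
Step 69: x=[5.6995] v=[-0.0180]
Step 70: x=[5.7025] v=[0.0603]
First v>=0 after going negative at step 70, time=3.5000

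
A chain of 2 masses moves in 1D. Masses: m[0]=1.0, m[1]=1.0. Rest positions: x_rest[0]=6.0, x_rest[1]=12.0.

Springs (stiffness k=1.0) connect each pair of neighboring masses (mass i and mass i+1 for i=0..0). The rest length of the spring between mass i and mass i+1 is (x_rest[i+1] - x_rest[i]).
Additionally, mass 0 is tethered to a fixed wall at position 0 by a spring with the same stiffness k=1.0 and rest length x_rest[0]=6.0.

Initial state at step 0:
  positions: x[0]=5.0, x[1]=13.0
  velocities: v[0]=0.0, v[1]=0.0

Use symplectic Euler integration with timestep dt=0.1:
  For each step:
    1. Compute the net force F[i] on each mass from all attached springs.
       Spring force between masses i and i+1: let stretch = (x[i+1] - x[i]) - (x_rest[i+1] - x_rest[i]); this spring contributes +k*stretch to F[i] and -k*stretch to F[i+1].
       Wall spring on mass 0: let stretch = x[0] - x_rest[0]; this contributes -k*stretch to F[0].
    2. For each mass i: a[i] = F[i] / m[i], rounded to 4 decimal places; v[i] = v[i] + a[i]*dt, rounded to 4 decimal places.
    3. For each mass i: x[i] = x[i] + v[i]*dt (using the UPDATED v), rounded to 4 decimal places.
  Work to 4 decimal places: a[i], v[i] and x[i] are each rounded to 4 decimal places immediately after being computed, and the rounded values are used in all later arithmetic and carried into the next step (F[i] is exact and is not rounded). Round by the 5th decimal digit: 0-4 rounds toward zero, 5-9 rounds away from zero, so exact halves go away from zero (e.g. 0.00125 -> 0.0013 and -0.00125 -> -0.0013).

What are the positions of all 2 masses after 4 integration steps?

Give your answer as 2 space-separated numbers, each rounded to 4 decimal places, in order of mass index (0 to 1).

Step 0: x=[5.0000 13.0000] v=[0.0000 0.0000]
Step 1: x=[5.0300 12.9800] v=[0.3000 -0.2000]
Step 2: x=[5.0892 12.9405] v=[0.5920 -0.3950]
Step 3: x=[5.1760 12.8825] v=[0.8682 -0.5801]
Step 4: x=[5.2881 12.8074] v=[1.1213 -0.7508]

Answer: 5.2881 12.8074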